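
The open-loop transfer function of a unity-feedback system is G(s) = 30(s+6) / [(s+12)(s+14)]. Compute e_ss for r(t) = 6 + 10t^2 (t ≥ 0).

infinity

No free integrators in G(s): this is a type 0 system. By superposition:
  • 6: e_ss = 6/(1+K_p) with K_p=15/14 → 84/29.
  • 10t^2: a type-0 system cannot track it, e_ss → ∞.
The unbounded component dominates.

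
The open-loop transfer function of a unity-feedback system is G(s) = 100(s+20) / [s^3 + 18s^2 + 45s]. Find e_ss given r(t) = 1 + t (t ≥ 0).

The denominator has no term below 45s — 1 pole at s=0, type 1. Taking each input component in turn:
  • 1: tracked with zero error.
  • t: e_ss = 1/K_v with K_v=400/9 → 0.0225.
Total e_ss = 0.0225.

0.0225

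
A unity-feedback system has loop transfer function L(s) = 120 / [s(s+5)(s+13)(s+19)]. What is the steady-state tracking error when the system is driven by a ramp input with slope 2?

247/12

System type = 1 (one pole at s=0).
K_v = lim_{s→0} s·L(s) = 120 / (5·13·19) = 24/247.
e_ss = 2/K_v = 2/(24/247) = 247/12.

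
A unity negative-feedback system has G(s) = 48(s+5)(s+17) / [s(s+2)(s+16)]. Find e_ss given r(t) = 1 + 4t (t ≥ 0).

One free integrator in G(s): this is a type 1 system. Treating each term separately:
  • 1: tracked with zero error.
  • 4t: e_ss = 4/K_v with K_v=127.5 → 8/255.
Total e_ss = 8/255.

8/255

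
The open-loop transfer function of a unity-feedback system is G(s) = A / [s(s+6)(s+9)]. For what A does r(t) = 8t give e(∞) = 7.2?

System type = 1 (one pole at s=0).
K_v = lim_{s→0} s·G(s) = A / (6·9) = (1/54)·A.
e_ss = 8/K_v = 7.2 ⇒ K_v = 10/9 ⇒ A = (10/9)/(1/54) = 60.

60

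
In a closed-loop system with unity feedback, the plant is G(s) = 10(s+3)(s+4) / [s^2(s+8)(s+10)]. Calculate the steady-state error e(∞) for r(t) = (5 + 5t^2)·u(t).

20/3

Two free integrators in G(s): this is a type 2 system. Taking each input component in turn:
  • 5: tracked with zero error.
  • 5t^2: e_ss = 10/K_a with K_a=1.5 → 20/3.
Total e_ss = 20/3.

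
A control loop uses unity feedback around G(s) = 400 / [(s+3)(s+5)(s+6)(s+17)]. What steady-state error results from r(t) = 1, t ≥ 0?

The open loop has no poles at the origin → type 0 system.
K_p = lim_{s→0} G(s) = 400 / (3·5·6·17) = 40/153.
e_ss = 1/(1 + K_p) = 1/(193/153) = 153/193.

153/193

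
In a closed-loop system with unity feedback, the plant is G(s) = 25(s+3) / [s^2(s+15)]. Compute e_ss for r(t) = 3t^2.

System type = 2 (two poles at s=0).
K_a = lim_{s→0} s^2·G(s) = 25·3 / (15) = 5.
r(t) = 3t^2 gives R(s) = 6/s^3.
e_ss = 6/K_a = 6/5 = 1.2.

1.2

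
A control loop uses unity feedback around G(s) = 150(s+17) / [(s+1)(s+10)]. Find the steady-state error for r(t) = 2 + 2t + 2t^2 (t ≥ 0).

No free integrators in G(s): this is a type 0 system. Treating each term separately:
  • 2: e_ss = 2/(1+K_p) with K_p=255 → 1/128.
  • 2t: a type-0 system cannot track it, e_ss → ∞.
  • 2t^2: a type-0 system cannot track it, e_ss → ∞.
The unbounded component dominates.

infinity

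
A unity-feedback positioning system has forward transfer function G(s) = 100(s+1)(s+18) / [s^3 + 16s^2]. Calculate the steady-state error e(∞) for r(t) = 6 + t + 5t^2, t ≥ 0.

Factoring s^2 from the denominator leaves a polynomial with constant term 16, so the system is type 2. Taking each input component in turn:
  • 6: tracked with zero error.
  • t: tracked with zero error.
  • 5t^2: e_ss = 10/K_a with K_a=112.5 → 4/45.
Total e_ss = 4/45.

4/45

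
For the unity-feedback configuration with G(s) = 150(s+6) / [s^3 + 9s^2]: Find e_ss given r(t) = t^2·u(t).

Factoring s^2 from the denominator leaves a polynomial with constant term 9, so the system is type 2.
K_a = lim_{s→0} s^2·G(s) = 150·6 / 9 = 100.
r(t) = t^2 gives R(s) = 2/s^3.
e_ss = 2/K_a = 2/100 = 0.02.

0.02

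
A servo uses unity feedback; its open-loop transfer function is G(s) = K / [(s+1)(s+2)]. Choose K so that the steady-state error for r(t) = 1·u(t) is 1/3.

No free integrators in G(s): this is a type 0 system.
K_p = lim_{s→0} G(s) = K / (1·2) = 0.5·K.
e_ss = 1/(1 + K_p) = 1/3 ⇒ 1 + 0.5·K = 3 ⇒ K = 4.

4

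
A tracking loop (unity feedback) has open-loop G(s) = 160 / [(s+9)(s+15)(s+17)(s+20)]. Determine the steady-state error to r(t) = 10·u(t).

22950/2303

No free integrators in G(s): this is a type 0 system.
K_p = lim_{s→0} G(s) = 160 / (9·15·17·20) = 8/2295.
e_ss = 10/(1 + K_p) = 10/(2303/2295) = 22950/2303.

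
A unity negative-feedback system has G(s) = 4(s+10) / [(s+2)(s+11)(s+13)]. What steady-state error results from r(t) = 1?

System type = 0 (no poles at s=0).
K_p = lim_{s→0} G(s) = 4·10 / (2·11·13) = 20/143.
e_ss = 1/(1 + K_p) = 1/(163/143) = 143/163.

143/163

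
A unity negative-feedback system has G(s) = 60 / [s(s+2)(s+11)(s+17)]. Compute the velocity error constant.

System type = 1 (one pole at s=0).
K_v = lim_{s→0} s·G(s) = 60 / (2·11·17) = 30/187.

30/187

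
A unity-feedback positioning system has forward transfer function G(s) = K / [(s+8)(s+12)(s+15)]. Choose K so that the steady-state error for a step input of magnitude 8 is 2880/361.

System type = 0 (no poles at s=0).
K_p = lim_{s→0} G(s) = K / (8·12·15) = (1/1440)·K.
e_ss = 8/(1 + K_p) = 2880/361 ⇒ 1 + (1/1440)·K = 361/360 ⇒ K = 4.

4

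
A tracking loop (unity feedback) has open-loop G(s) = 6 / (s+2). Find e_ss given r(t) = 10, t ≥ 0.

2.5

No free integrators in G(s): this is a type 0 system.
K_p = lim_{s→0} G(s) = 6 / (2) = 3.
e_ss = 10/(1 + K_p) = 10/4 = 2.5.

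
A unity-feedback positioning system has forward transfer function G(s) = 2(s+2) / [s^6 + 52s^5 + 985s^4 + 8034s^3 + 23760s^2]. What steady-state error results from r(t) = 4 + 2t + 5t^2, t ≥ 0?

59400

Lowest-order denominator term is 23760s^2, so the open loop has 2 poles at the origin → type 2 system. By superposition:
  • 4: tracked with zero error.
  • 2t: tracked with zero error.
  • 5t^2: e_ss = 10/K_a with K_a=1/5940 → 59400.
Total e_ss = 59400.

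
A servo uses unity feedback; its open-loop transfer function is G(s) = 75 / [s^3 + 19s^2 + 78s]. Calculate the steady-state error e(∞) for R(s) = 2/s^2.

The denominator has no term below 78s — 1 pole at s=0, type 1.
K_v = lim_{s→0} s·G(s) = 75 / 78 = 25/26.
e_ss = 2/K_v = 2/(25/26) = 2.08.

2.08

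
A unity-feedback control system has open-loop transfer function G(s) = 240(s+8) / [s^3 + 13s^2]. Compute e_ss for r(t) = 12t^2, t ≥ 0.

Factoring s^2 from the denominator leaves a polynomial with constant term 13, so the system is type 2.
K_a = lim_{s→0} s^2·G(s) = 240·8 / 13 = 1920/13.
r(t) = 12t^2 gives R(s) = 24/s^3.
e_ss = 24/K_a = 24/(1920/13) = 0.1625.

0.1625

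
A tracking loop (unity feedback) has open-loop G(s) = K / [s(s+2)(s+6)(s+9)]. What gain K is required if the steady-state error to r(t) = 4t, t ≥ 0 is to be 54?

8

G(s) has one factor of s in the denominator, so the system is type 1.
K_v = lim_{s→0} s·G(s) = K / (2·6·9) = (1/108)·K.
e_ss = 4/K_v = 54 ⇒ K_v = 2/27 ⇒ K = (2/27)/(1/108) = 8.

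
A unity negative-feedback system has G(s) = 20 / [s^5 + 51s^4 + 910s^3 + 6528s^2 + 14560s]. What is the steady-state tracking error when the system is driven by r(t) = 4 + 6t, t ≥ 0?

Lowest-order denominator term is 14560s, so the open loop has 1 pole at the origin → type 1 system. Treating each term separately:
  • 4: tracked with zero error.
  • 6t: e_ss = 6/K_v with K_v=1/728 → 4368.
Total e_ss = 4368.

4368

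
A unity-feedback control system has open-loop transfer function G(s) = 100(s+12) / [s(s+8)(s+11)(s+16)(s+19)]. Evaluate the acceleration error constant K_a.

0

The open loop has one pole at the origin → type 1 system.
K_a = lim_{s→0} s^2·G(s) = 0 (the extra factor of s kills the finite limit).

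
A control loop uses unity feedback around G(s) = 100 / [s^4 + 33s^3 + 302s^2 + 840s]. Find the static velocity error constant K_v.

5/42

The denominator has no term below 840s — 1 pole at s=0, type 1.
K_v = lim_{s→0} s·G(s) = 100 / 840 = 5/42.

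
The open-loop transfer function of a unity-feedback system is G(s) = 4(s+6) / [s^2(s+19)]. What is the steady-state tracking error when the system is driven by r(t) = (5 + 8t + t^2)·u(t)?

The open loop has two poles at the origin → type 2 system. Treating each term separately:
  • 5: tracked with zero error.
  • 8t: tracked with zero error.
  • t^2: e_ss = 2/K_a with K_a=24/19 → 19/12.
Total e_ss = 19/12.

19/12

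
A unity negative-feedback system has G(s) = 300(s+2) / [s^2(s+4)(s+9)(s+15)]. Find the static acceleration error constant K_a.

10/9

The open loop has two poles at the origin → type 2 system.
K_a = lim_{s→0} s^2·G(s) = 300·2 / (4·9·15) = 10/9.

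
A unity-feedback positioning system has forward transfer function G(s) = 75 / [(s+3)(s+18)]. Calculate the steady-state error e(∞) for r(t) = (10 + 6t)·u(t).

The open loop has no poles at the origin → type 0 system. By superposition:
  • 10: e_ss = 10/(1+K_p) with K_p=25/18 → 180/43.
  • 6t: a type-0 system cannot track it, e_ss → ∞.
The unbounded component dominates.

infinity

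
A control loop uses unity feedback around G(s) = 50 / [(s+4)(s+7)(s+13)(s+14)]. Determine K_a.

The open loop has no poles at the origin → type 0 system.
K_a = lim_{s→0} s^2·G(s) = 0 (the extra factor of s kills the finite limit).

0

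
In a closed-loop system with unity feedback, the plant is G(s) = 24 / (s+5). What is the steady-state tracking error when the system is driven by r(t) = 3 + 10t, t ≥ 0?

The open loop has no poles at the origin → type 0 system. Treating each term separately:
  • 3: e_ss = 3/(1+K_p) with K_p=4.8 → 15/29.
  • 10t: a type-0 system cannot track it, e_ss → ∞.
The unbounded component dominates.

infinity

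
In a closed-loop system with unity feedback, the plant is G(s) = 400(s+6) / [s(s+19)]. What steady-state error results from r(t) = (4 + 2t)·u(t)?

19/1200

G(s) has one factor of s in the denominator, so the system is type 1. Treating each term separately:
  • 4: tracked with zero error.
  • 2t: e_ss = 2/K_v with K_v=2400/19 → 19/1200.
Total e_ss = 19/1200.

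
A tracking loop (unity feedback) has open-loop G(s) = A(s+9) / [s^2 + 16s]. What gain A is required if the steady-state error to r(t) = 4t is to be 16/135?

Lowest-order denominator term is 16s, so the open loop has 1 pole at the origin → type 1 system.
K_v = lim_{s→0} s·G(s) = A·9 / 16 = 0.5625·A.
e_ss = 4/K_v = 16/135 ⇒ K_v = 33.75 ⇒ A = 33.75/0.5625 = 60.

60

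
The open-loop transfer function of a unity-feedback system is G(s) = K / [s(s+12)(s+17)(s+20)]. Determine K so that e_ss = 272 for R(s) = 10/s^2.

150

The open loop has one pole at the origin → type 1 system.
K_v = lim_{s→0} s·G(s) = K / (12·17·20) = (1/4080)·K.
e_ss = 10/K_v = 272 ⇒ K_v = 5/136 ⇒ K = (5/136)/(1/4080) = 150.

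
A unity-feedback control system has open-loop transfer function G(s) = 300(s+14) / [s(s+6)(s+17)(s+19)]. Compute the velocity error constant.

700/323

System type = 1 (one pole at s=0).
K_v = lim_{s→0} s·G(s) = 300·14 / (6·17·19) = 700/323.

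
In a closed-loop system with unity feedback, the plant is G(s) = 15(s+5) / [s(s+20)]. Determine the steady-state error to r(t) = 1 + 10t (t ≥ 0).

One free integrator in G(s): this is a type 1 system. By superposition:
  • 1: tracked with zero error.
  • 10t: e_ss = 10/K_v with K_v=3.75 → 8/3.
Total e_ss = 8/3.

8/3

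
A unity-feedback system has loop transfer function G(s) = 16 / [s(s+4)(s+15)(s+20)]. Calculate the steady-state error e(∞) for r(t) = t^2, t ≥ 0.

G(s) has one factor of s in the denominator, so the system is type 1.
K_a = lim_{s→0} s^2·G(s) = 0; the steady-state error to this parabolic input grows without bound.

infinity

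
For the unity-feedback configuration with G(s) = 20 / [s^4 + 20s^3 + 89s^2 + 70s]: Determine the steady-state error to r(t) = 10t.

35

Lowest-order denominator term is 70s, so the open loop has 1 pole at the origin → type 1 system.
K_v = lim_{s→0} s·G(s) = 20 / 70 = 2/7.
e_ss = 10/K_v = 10/(2/7) = 35.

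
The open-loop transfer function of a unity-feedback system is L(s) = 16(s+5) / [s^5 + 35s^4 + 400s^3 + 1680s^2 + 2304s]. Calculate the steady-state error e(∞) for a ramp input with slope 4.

115.2

Factoring s from the denominator leaves a polynomial with constant term 2304, so the system is type 1.
K_v = lim_{s→0} s·L(s) = 16·5 / 2304 = 5/144.
e_ss = 4/K_v = 4/(5/144) = 115.2.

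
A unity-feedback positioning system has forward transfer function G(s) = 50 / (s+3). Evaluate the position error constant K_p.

50/3

The open loop has no poles at the origin → type 0 system.
K_p = lim_{s→0} G(s) = 50 / (3) = 50/3.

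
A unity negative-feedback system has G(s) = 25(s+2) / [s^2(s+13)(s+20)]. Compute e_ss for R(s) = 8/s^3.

41.6

The open loop has two poles at the origin → type 2 system.
K_a = lim_{s→0} s^2·G(s) = 25·2 / (13·20) = 5/26.
r(t) = 4t^2 gives R(s) = 8/s^3.
e_ss = 8/K_a = 8/(5/26) = 41.6.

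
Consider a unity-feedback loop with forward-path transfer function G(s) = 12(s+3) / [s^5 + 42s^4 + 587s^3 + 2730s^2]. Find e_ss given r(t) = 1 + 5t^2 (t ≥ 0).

Factoring s^2 from the denominator leaves a polynomial with constant term 2730, so the system is type 2. By superposition:
  • 1: tracked with zero error.
  • 5t^2: e_ss = 10/K_a with K_a=6/455 → 2275/3.
Total e_ss = 2275/3.

2275/3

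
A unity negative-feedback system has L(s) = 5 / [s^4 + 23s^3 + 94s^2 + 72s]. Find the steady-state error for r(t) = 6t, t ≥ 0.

86.4

Factoring s from the denominator leaves a polynomial with constant term 72, so the system is type 1.
K_v = lim_{s→0} s·L(s) = 5 / 72 = 5/72.
e_ss = 6/K_v = 6/(5/72) = 86.4.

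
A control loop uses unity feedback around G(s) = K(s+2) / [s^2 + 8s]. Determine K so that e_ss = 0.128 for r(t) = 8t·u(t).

250

The denominator has no term below 8s — 1 pole at s=0, type 1.
K_v = lim_{s→0} s·G(s) = K·2 / 8 = 0.25·K.
e_ss = 8/K_v = 0.128 ⇒ K_v = 62.5 ⇒ K = 62.5/0.25 = 250.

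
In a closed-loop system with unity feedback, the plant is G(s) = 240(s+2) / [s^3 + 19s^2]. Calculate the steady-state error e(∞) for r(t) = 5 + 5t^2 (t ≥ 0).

19/48

Lowest-order denominator term is 19s^2, so the open loop has 2 poles at the origin → type 2 system. Taking each input component in turn:
  • 5: tracked with zero error.
  • 5t^2: e_ss = 10/K_a with K_a=480/19 → 19/48.
Total e_ss = 19/48.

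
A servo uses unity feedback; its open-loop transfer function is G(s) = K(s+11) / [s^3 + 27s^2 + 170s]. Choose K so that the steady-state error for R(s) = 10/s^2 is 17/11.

The denominator has no term below 170s — 1 pole at s=0, type 1.
K_v = lim_{s→0} s·G(s) = K·11 / 170 = (11/170)·K.
e_ss = 10/K_v = 17/11 ⇒ K_v = 110/17 ⇒ K = (110/17)/(11/170) = 100.

100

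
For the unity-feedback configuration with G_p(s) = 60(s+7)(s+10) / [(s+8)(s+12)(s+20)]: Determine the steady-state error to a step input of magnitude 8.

No free integrators in G_p(s): this is a type 0 system.
K_p = lim_{s→0} G_p(s) = 60·7·10 / (8·12·20) = 2.1875.
e_ss = 8/(1 + K_p) = 8/3.1875 = 128/51.

128/51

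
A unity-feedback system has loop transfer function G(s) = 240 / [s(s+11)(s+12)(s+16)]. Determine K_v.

5/44

System type = 1 (one pole at s=0).
K_v = lim_{s→0} s·G(s) = 240 / (11·12·16) = 5/44.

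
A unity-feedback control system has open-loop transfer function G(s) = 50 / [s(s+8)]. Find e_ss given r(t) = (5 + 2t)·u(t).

0.32

System type = 1 (one pole at s=0). Treating each term separately:
  • 5: tracked with zero error.
  • 2t: e_ss = 2/K_v with K_v=6.25 → 0.32.
Total e_ss = 0.32.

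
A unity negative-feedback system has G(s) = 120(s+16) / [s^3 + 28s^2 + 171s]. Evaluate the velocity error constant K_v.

Factoring s from the denominator leaves a polynomial with constant term 171, so the system is type 1.
K_v = lim_{s→0} s·G(s) = 120·16 / 171 = 640/57.

640/57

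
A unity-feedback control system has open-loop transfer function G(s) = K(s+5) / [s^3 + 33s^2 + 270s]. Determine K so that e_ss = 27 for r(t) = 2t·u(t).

The denominator has no term below 270s — 1 pole at s=0, type 1.
K_v = lim_{s→0} s·G(s) = K·5 / 270 = (1/54)·K.
e_ss = 2/K_v = 27 ⇒ K_v = 2/27 ⇒ K = (2/27)/(1/54) = 4.

4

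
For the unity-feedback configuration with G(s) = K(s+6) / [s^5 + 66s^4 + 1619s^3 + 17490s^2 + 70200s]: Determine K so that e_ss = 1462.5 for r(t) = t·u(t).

Factoring s from the denominator leaves a polynomial with constant term 70200, so the system is type 1.
K_v = lim_{s→0} s·G(s) = K·6 / 70200 = (1/11700)·K.
e_ss = 1/K_v = 1462.5 ⇒ K_v = 2/2925 ⇒ K = (2/2925)/(1/11700) = 8.

8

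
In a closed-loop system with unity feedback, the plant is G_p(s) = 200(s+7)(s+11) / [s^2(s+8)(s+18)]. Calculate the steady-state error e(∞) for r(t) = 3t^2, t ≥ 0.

108/1925

System type = 2 (two poles at s=0).
K_a = lim_{s→0} s^2·G_p(s) = 200·7·11 / (8·18) = 1925/18.
r(t) = 3t^2 gives R(s) = 6/s^3.
e_ss = 6/K_a = 6/(1925/18) = 108/1925.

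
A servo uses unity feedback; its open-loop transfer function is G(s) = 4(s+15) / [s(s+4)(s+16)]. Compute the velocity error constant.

System type = 1 (one pole at s=0).
K_v = lim_{s→0} s·G(s) = 4·15 / (4·16) = 0.9375.

0.9375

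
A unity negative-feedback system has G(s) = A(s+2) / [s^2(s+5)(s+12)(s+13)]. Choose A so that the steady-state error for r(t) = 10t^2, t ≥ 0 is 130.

60

G(s) has two factors of s in the denominator, so the system is type 2.
K_a = lim_{s→0} s^2·G(s) = A·2 / (5·12·13) = (1/390)·A.
e_ss = 20/K_a = 130 ⇒ K_a = 2/13 ⇒ A = (2/13)/(1/390) = 60.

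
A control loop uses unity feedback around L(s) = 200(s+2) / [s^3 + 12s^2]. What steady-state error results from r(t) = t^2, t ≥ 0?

The denominator has no term below 12s^2 — 2 poles at s=0, type 2.
K_a = lim_{s→0} s^2·L(s) = 200·2 / 12 = 100/3.
r(t) = t^2 gives R(s) = 2/s^3.
e_ss = 2/K_a = 2/(100/3) = 0.06.

0.06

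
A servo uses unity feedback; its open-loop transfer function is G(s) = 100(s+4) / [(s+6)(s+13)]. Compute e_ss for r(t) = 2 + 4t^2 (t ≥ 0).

G(s) has no factors of s in the denominator, so the system is type 0. Taking each input component in turn:
  • 2: e_ss = 2/(1+K_p) with K_p=200/39 → 78/239.
  • 4t^2: a type-0 system cannot track it, e_ss → ∞.
The unbounded component dominates.

infinity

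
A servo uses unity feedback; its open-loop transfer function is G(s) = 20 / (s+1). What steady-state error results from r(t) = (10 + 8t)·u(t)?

The open loop has no poles at the origin → type 0 system. By superposition:
  • 10: e_ss = 10/(1+K_p) with K_p=20 → 10/21.
  • 8t: a type-0 system cannot track it, e_ss → ∞.
The unbounded component dominates.

infinity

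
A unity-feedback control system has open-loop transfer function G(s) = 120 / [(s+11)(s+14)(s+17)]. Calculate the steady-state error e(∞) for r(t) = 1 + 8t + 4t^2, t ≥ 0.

infinity

G(s) has no factors of s in the denominator, so the system is type 0. By superposition:
  • 1: e_ss = 1/(1+K_p) with K_p=60/1309 → 1309/1369.
  • 8t: a type-0 system cannot track it, e_ss → ∞.
  • 4t^2: a type-0 system cannot track it, e_ss → ∞.
The unbounded component dominates.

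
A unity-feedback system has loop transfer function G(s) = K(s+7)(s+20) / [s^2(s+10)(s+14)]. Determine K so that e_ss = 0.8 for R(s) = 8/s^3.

System type = 2 (two poles at s=0).
K_a = lim_{s→0} s^2·G(s) = K·7·20 / (10·14) = 1·K.
e_ss = 8/K_a = 0.8 ⇒ K_a = 10 ⇒ K = 10/1 = 10.

10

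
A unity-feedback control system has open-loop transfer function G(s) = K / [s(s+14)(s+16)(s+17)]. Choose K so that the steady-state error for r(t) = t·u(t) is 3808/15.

G(s) has one factor of s in the denominator, so the system is type 1.
K_v = lim_{s→0} s·G(s) = K / (14·16·17) = (1/3808)·K.
e_ss = 1/K_v = 3808/15 ⇒ K_v = 15/3808 ⇒ K = (15/3808)/(1/3808) = 15.

15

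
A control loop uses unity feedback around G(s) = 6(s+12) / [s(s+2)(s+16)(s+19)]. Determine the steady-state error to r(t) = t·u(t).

76/9

System type = 1 (one pole at s=0).
K_v = lim_{s→0} s·G(s) = 6·12 / (2·16·19) = 9/76.
e_ss = 1/K_v = 1/(9/76) = 76/9.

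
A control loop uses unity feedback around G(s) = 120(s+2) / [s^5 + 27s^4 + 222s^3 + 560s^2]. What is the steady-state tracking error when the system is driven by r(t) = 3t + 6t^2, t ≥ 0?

Lowest-order denominator term is 560s^2, so the open loop has 2 poles at the origin → type 2 system. By superposition:
  • 3t: tracked with zero error.
  • 6t^2: e_ss = 12/K_a with K_a=3/7 → 28.
Total e_ss = 28.

28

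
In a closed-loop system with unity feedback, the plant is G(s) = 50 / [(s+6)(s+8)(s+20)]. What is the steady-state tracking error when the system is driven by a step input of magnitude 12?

The open loop has no poles at the origin → type 0 system.
K_p = lim_{s→0} G(s) = 50 / (6·8·20) = 5/96.
e_ss = 12/(1 + K_p) = 12/(101/96) = 1152/101.

1152/101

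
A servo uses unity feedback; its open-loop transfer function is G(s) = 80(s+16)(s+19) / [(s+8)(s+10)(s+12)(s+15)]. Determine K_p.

The open loop has no poles at the origin → type 0 system.
K_p = lim_{s→0} G(s) = 80·16·19 / (8·10·12·15) = 76/45.

76/45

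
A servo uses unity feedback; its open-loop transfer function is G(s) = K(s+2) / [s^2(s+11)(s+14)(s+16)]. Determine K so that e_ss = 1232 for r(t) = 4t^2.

8

System type = 2 (two poles at s=0).
K_a = lim_{s→0} s^2·G(s) = K·2 / (11·14·16) = (1/1232)·K.
e_ss = 8/K_a = 1232 ⇒ K_a = 1/154 ⇒ K = (1/154)/(1/1232) = 8.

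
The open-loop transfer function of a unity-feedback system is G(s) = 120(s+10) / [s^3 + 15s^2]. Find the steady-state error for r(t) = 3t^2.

0.075

Lowest-order denominator term is 15s^2, so the open loop has 2 poles at the origin → type 2 system.
K_a = lim_{s→0} s^2·G(s) = 120·10 / 15 = 80.
r(t) = 3t^2 gives R(s) = 6/s^3.
e_ss = 6/K_a = 6/80 = 0.075.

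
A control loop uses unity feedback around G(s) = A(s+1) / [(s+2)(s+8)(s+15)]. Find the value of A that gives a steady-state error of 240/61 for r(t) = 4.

System type = 0 (no poles at s=0).
K_p = lim_{s→0} G(s) = A·1 / (2·8·15) = (1/240)·A.
e_ss = 4/(1 + K_p) = 240/61 ⇒ 1 + (1/240)·A = 61/60 ⇒ A = 4.

4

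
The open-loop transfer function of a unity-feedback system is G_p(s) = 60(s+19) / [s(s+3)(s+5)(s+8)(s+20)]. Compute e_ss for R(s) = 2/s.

The open loop has one pole at the origin → type 1 system.
K_p = ∞ for a type-1 system; e_ss to a step is zero.

0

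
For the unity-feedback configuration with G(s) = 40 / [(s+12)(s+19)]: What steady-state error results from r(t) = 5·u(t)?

285/67

No free integrators in G(s): this is a type 0 system.
K_p = lim_{s→0} G(s) = 40 / (12·19) = 10/57.
e_ss = 5/(1 + K_p) = 5/(67/57) = 285/67.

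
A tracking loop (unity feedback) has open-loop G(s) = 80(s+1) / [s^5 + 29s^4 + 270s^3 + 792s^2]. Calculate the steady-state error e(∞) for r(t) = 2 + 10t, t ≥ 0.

Lowest-order denominator term is 792s^2, so the open loop has 2 poles at the origin → type 2 system. By superposition:
  • 2: tracked with zero error.
  • 10t: tracked with zero error.
Total e_ss = 0.

0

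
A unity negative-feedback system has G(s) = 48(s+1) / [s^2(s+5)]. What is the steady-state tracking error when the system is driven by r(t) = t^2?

5/24

System type = 2 (two poles at s=0).
K_a = lim_{s→0} s^2·G(s) = 48·1 / (5) = 9.6.
r(t) = t^2 gives R(s) = 2/s^3.
e_ss = 2/K_a = 2/9.6 = 5/24.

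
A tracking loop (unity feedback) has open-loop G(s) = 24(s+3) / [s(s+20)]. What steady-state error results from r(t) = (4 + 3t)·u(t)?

System type = 1 (one pole at s=0). Taking each input component in turn:
  • 4: tracked with zero error.
  • 3t: e_ss = 3/K_v with K_v=3.6 → 5/6.
Total e_ss = 5/6.

5/6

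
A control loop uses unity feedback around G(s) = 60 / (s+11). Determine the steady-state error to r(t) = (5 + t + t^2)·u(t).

No free integrators in G(s): this is a type 0 system. Treating each term separately:
  • 5: e_ss = 5/(1+K_p) with K_p=60/11 → 55/71.
  • t: a type-0 system cannot track it, e_ss → ∞.
  • t^2: a type-0 system cannot track it, e_ss → ∞.
The unbounded component dominates.

infinity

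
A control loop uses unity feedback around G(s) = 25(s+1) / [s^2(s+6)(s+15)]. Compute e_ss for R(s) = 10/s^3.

36

G(s) has two factors of s in the denominator, so the system is type 2.
K_a = lim_{s→0} s^2·G(s) = 25·1 / (6·15) = 5/18.
r(t) = 5t^2 gives R(s) = 10/s^3.
e_ss = 10/K_a = 10/(5/18) = 36.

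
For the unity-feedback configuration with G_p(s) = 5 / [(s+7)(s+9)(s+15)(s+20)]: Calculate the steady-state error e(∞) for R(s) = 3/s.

System type = 0 (no poles at s=0).
K_p = lim_{s→0} G_p(s) = 5 / (7·9·15·20) = 1/3780.
e_ss = 3/(1 + K_p) = 3/(3781/3780) = 11340/3781.

11340/3781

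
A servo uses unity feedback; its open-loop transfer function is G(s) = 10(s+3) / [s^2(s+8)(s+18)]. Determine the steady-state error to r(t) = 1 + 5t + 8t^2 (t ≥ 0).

G(s) has two factors of s in the denominator, so the system is type 2. Treating each term separately:
  • 1: tracked with zero error.
  • 5t: tracked with zero error.
  • 8t^2: e_ss = 16/K_a with K_a=5/24 → 76.8.
Total e_ss = 76.8.

76.8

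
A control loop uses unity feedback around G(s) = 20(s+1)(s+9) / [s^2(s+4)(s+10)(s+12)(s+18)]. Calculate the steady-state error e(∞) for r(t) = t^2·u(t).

96

G(s) has two factors of s in the denominator, so the system is type 2.
K_a = lim_{s→0} s^2·G(s) = 20·1·9 / (4·10·12·18) = 1/48.
r(t) = t^2 gives R(s) = 2/s^3.
e_ss = 2/K_a = 2/(1/48) = 96.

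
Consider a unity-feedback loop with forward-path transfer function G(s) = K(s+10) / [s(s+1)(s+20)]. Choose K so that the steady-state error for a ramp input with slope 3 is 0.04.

One free integrator in G(s): this is a type 1 system.
K_v = lim_{s→0} s·G(s) = K·10 / (1·20) = 0.5·K.
e_ss = 3/K_v = 0.04 ⇒ K_v = 75 ⇒ K = 75/0.5 = 150.

150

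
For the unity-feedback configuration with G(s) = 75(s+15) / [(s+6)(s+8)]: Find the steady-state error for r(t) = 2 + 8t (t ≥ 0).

infinity

No free integrators in G(s): this is a type 0 system. Taking each input component in turn:
  • 2: e_ss = 2/(1+K_p) with K_p=23.4375 → 32/391.
  • 8t: a type-0 system cannot track it, e_ss → ∞.
The unbounded component dominates.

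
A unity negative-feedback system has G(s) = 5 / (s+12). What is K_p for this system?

5/12

G(s) has no factors of s in the denominator, so the system is type 0.
K_p = lim_{s→0} G(s) = 5 / (12) = 5/12.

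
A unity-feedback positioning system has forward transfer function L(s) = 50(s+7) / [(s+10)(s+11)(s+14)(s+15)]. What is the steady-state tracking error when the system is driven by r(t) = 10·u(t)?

System type = 0 (no poles at s=0).
K_p = lim_{s→0} L(s) = 50·7 / (10·11·14·15) = 1/66.
e_ss = 10/(1 + K_p) = 10/(67/66) = 660/67.

660/67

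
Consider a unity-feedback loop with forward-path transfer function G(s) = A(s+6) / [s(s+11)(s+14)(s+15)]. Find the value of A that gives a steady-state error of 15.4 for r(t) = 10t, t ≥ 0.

G(s) has one factor of s in the denominator, so the system is type 1.
K_v = lim_{s→0} s·G(s) = A·6 / (11·14·15) = (1/385)·A.
e_ss = 10/K_v = 15.4 ⇒ K_v = 50/77 ⇒ A = (50/77)/(1/385) = 250.

250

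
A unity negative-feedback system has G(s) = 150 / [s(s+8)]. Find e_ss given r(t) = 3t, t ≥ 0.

0.16

System type = 1 (one pole at s=0).
K_v = lim_{s→0} s·G(s) = 150 / (8) = 18.75.
e_ss = 3/K_v = 3/18.75 = 0.16.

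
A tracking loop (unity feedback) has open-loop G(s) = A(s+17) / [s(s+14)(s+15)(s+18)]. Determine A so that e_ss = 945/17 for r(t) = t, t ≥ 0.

4

One free integrator in G(s): this is a type 1 system.
K_v = lim_{s→0} s·G(s) = A·17 / (14·15·18) = (17/3780)·A.
e_ss = 1/K_v = 945/17 ⇒ K_v = 17/945 ⇒ A = (17/945)/(17/3780) = 4.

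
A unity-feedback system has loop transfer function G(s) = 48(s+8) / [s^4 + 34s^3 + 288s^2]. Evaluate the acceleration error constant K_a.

4/3

Factoring s^2 from the denominator leaves a polynomial with constant term 288, so the system is type 2.
K_a = lim_{s→0} s^2·G(s) = 48·8 / 288 = 4/3.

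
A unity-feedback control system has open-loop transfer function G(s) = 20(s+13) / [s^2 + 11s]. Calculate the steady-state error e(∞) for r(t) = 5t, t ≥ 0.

Factoring s from the denominator leaves a polynomial with constant term 11, so the system is type 1.
K_v = lim_{s→0} s·G(s) = 20·13 / 11 = 260/11.
e_ss = 5/K_v = 5/(260/11) = 11/52.

11/52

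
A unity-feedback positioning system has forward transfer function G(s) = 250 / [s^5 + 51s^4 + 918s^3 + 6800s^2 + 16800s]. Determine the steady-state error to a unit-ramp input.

Lowest-order denominator term is 16800s, so the open loop has 1 pole at the origin → type 1 system.
K_v = lim_{s→0} s·G(s) = 250 / 16800 = 5/336.
e_ss = 1/K_v = 1/(5/336) = 67.2.

67.2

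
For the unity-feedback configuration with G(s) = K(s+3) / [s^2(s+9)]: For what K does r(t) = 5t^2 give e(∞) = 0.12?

G(s) has two factors of s in the denominator, so the system is type 2.
K_a = lim_{s→0} s^2·G(s) = K·3 / (9) = (1/3)·K.
e_ss = 10/K_a = 0.12 ⇒ K_a = 250/3 ⇒ K = (250/3)/(1/3) = 250.

250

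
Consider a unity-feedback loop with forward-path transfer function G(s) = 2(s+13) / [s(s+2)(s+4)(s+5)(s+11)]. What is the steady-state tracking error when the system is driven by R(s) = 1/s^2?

The open loop has one pole at the origin → type 1 system.
K_v = lim_{s→0} s·G(s) = 2·13 / (2·4·5·11) = 13/220.
e_ss = 1/K_v = 1/(13/220) = 220/13.

220/13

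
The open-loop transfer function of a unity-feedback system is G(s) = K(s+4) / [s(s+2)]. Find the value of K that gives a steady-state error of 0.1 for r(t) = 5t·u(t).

G(s) has one factor of s in the denominator, so the system is type 1.
K_v = lim_{s→0} s·G(s) = K·4 / (2) = 2·K.
e_ss = 5/K_v = 0.1 ⇒ K_v = 50 ⇒ K = 50/2 = 25.

25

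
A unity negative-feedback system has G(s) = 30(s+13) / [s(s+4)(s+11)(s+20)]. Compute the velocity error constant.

G(s) has one factor of s in the denominator, so the system is type 1.
K_v = lim_{s→0} s·G(s) = 30·13 / (4·11·20) = 39/88.

39/88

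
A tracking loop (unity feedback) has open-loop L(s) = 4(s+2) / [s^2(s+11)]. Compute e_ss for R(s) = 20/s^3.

27.5

The open loop has two poles at the origin → type 2 system.
K_a = lim_{s→0} s^2·L(s) = 4·2 / (11) = 8/11.
r(t) = 10t^2 gives R(s) = 20/s^3.
e_ss = 20/K_a = 20/(8/11) = 27.5.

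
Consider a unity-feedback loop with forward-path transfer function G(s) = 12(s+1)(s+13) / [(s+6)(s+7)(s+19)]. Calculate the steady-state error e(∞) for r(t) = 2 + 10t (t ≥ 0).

No free integrators in G(s): this is a type 0 system. By superposition:
  • 2: e_ss = 2/(1+K_p) with K_p=26/133 → 266/159.
  • 10t: a type-0 system cannot track it, e_ss → ∞.
The unbounded component dominates.

infinity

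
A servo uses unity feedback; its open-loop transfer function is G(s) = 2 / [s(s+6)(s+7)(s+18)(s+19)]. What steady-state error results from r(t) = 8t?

One free integrator in G(s): this is a type 1 system.
K_v = lim_{s→0} s·G(s) = 2 / (6·7·18·19) = 1/7182.
e_ss = 8/K_v = 8/(1/7182) = 57456.

57456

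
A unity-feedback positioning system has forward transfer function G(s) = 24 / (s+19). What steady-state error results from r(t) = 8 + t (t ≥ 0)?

infinity

The open loop has no poles at the origin → type 0 system. Treating each term separately:
  • 8: e_ss = 8/(1+K_p) with K_p=24/19 → 152/43.
  • t: a type-0 system cannot track it, e_ss → ∞.
The unbounded component dominates.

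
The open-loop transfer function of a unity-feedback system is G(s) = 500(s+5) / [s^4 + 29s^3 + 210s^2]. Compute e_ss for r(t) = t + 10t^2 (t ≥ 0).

Factoring s^2 from the denominator leaves a polynomial with constant term 210, so the system is type 2. Taking each input component in turn:
  • t: tracked with zero error.
  • 10t^2: e_ss = 20/K_a with K_a=250/21 → 1.68.
Total e_ss = 1.68.

1.68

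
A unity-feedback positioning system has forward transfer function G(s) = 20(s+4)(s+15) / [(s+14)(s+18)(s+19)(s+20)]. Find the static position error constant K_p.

G(s) has no factors of s in the denominator, so the system is type 0.
K_p = lim_{s→0} G(s) = 20·4·15 / (14·18·19·20) = 5/399.

5/399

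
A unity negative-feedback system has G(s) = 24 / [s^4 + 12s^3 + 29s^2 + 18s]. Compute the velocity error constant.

Factoring s from the denominator leaves a polynomial with constant term 18, so the system is type 1.
K_v = lim_{s→0} s·G(s) = 24 / 18 = 4/3.

4/3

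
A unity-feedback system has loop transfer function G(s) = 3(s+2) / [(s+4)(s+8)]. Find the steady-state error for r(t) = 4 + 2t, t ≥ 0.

infinity

System type = 0 (no poles at s=0). Taking each input component in turn:
  • 4: e_ss = 4/(1+K_p) with K_p=0.1875 → 64/19.
  • 2t: a type-0 system cannot track it, e_ss → ∞.
The unbounded component dominates.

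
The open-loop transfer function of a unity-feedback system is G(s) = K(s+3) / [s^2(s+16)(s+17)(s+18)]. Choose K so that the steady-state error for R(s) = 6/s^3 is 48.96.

200

The open loop has two poles at the origin → type 2 system.
K_a = lim_{s→0} s^2·G(s) = K·3 / (16·17·18) = (1/1632)·K.
e_ss = 6/K_a = 48.96 ⇒ K_a = 25/204 ⇒ K = (25/204)/(1/1632) = 200.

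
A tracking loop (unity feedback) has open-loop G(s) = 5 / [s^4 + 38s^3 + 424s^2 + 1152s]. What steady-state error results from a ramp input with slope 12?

2764.8

The denominator has no term below 1152s — 1 pole at s=0, type 1.
K_v = lim_{s→0} s·G(s) = 5 / 1152 = 5/1152.
e_ss = 12/K_v = 12/(5/1152) = 2764.8.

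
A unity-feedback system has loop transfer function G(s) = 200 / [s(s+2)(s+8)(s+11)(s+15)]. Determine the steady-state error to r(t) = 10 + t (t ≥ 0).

One free integrator in G(s): this is a type 1 system. By superposition:
  • 10: tracked with zero error.
  • t: e_ss = 1/K_v with K_v=5/66 → 13.2.
Total e_ss = 13.2.

13.2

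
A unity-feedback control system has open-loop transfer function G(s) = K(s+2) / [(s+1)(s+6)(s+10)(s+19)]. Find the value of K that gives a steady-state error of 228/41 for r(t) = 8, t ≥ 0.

250

No free integrators in G(s): this is a type 0 system.
K_p = lim_{s→0} G(s) = K·2 / (1·6·10·19) = (1/570)·K.
e_ss = 8/(1 + K_p) = 228/41 ⇒ 1 + (1/570)·K = 82/57 ⇒ K = 250.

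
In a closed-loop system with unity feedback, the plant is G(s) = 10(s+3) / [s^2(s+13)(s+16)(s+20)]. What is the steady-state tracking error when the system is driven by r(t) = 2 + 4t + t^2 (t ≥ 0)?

System type = 2 (two poles at s=0). Taking each input component in turn:
  • 2: tracked with zero error.
  • 4t: tracked with zero error.
  • t^2: e_ss = 2/K_a with K_a=3/416 → 832/3.
Total e_ss = 832/3.

832/3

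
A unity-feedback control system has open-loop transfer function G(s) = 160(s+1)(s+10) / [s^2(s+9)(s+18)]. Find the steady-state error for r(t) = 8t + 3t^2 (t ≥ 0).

0.6075

System type = 2 (two poles at s=0). Taking each input component in turn:
  • 8t: tracked with zero error.
  • 3t^2: e_ss = 6/K_a with K_a=800/81 → 0.6075.
Total e_ss = 0.6075.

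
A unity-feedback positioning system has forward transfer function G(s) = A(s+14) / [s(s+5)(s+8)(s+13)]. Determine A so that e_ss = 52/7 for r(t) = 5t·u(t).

25

G(s) has one factor of s in the denominator, so the system is type 1.
K_v = lim_{s→0} s·G(s) = A·14 / (5·8·13) = (7/260)·A.
e_ss = 5/K_v = 52/7 ⇒ K_v = 35/52 ⇒ A = (35/52)/(7/260) = 25.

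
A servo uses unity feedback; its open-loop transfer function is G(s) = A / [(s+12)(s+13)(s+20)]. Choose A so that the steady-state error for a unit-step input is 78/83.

200

G(s) has no factors of s in the denominator, so the system is type 0.
K_p = lim_{s→0} G(s) = A / (12·13·20) = (1/3120)·A.
e_ss = 1/(1 + K_p) = 78/83 ⇒ 1 + (1/3120)·A = 83/78 ⇒ A = 200.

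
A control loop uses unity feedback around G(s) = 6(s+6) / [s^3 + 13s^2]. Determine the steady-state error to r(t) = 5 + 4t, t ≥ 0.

The denominator has no term below 13s^2 — 2 poles at s=0, type 2. Taking each input component in turn:
  • 5: tracked with zero error.
  • 4t: tracked with zero error.
Total e_ss = 0.

0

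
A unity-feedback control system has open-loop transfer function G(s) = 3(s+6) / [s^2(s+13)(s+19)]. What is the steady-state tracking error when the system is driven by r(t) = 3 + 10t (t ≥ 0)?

The open loop has two poles at the origin → type 2 system. Treating each term separately:
  • 3: tracked with zero error.
  • 10t: tracked with zero error.
Total e_ss = 0.

0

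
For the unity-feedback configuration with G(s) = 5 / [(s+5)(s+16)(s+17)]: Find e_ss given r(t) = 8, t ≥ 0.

The open loop has no poles at the origin → type 0 system.
K_p = lim_{s→0} G(s) = 5 / (5·16·17) = 1/272.
e_ss = 8/(1 + K_p) = 8/(273/272) = 2176/273.

2176/273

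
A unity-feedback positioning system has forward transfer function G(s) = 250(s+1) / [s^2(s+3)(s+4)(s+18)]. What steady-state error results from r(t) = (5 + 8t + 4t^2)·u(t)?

The open loop has two poles at the origin → type 2 system. By superposition:
  • 5: tracked with zero error.
  • 8t: tracked with zero error.
  • 4t^2: e_ss = 8/K_a with K_a=125/108 → 6.912.
Total e_ss = 6.912.

6.912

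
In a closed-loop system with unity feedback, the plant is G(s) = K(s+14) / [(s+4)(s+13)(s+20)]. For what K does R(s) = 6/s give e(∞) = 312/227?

250

The open loop has no poles at the origin → type 0 system.
K_p = lim_{s→0} G(s) = K·14 / (4·13·20) = (7/520)·K.
e_ss = 6/(1 + K_p) = 312/227 ⇒ 1 + (7/520)·K = 227/52 ⇒ K = 250.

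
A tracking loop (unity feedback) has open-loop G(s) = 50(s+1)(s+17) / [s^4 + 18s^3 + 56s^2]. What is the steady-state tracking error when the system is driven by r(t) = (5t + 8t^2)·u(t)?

448/425

Lowest-order denominator term is 56s^2, so the open loop has 2 poles at the origin → type 2 system. By superposition:
  • 5t: tracked with zero error.
  • 8t^2: e_ss = 16/K_a with K_a=425/28 → 448/425.
Total e_ss = 448/425.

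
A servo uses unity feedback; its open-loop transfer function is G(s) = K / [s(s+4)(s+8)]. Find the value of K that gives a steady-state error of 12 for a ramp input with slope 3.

The open loop has one pole at the origin → type 1 system.
K_v = lim_{s→0} s·G(s) = K / (4·8) = (1/32)·K.
e_ss = 3/K_v = 12 ⇒ K_v = 0.25 ⇒ K = 0.25/(1/32) = 8.

8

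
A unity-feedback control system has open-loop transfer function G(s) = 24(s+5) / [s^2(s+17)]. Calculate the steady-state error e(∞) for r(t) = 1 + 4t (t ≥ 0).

0

System type = 2 (two poles at s=0). By superposition:
  • 1: tracked with zero error.
  • 4t: tracked with zero error.
Total e_ss = 0.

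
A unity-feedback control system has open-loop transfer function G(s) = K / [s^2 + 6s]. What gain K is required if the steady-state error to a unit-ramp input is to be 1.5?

The denominator has no term below 6s — 1 pole at s=0, type 1.
K_v = lim_{s→0} s·G(s) = K / 6 = (1/6)·K.
e_ss = 1/K_v = 1.5 ⇒ K_v = 2/3 ⇒ K = (2/3)/(1/6) = 4.

4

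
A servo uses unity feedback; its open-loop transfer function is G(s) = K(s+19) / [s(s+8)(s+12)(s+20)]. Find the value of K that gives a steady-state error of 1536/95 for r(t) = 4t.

System type = 1 (one pole at s=0).
K_v = lim_{s→0} s·G(s) = K·19 / (8·12·20) = (19/1920)·K.
e_ss = 4/K_v = 1536/95 ⇒ K_v = 95/384 ⇒ K = (95/384)/(19/1920) = 25.

25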